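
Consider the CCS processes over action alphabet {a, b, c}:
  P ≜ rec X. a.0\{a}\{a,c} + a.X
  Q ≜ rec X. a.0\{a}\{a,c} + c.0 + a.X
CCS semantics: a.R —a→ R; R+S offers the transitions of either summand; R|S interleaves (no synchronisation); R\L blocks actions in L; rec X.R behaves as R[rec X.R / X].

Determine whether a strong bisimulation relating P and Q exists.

P's transition system — 2 states:
  m0 = rec X. a.0\{a}\{a,c} + a.X | ··a··> m0, ··a··> m1
  m1 = 0\{a}\{a,c} | stopped
Q's transition system — 3 states:
  n0 = rec X. a.0\{a}\{a,c} + c.0 + a.X | ··a··> n0, ··a··> n1, ··c··> n2
  n1 = 0\{a}\{a,c} | stopped
  n2 = 0 | stopped
Bisimilarity quotient blocks:
  B0 = {m0}
  B1 = {m1, n1, n2}
  B2 = {n0}
m0 ∈ B0, n0 ∈ B2 → different blocks

NO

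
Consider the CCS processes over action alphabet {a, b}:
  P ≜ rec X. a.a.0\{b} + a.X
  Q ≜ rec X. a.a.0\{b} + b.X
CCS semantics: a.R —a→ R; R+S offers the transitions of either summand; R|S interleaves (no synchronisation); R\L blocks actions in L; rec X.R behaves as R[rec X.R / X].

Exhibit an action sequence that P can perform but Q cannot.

P's transition system — 3 states:
  m0 = rec X. a.a.0\{b} + a.X | -a-> m0, -a-> m1
  m1 = a.0\{b} | -a-> m2
  m2 = 0\{b} | (no moves)
Q's transition system — 3 states:
  n0 = rec X. a.a.0\{b} + b.X | -a-> n1, -b-> n0
  n1 = a.0\{b} | -a-> n2
  n2 = 0\{b} | (no moves)
Trace ⟨aaa⟩ through P, begin at {m0}:
  after a @ step 1: {m0, m1}
  after a @ step 2: {m0, m1, m2}
  after a @ step 3: {m0, m1, m2}
  — P admits the full trace.
Trace ⟨aaa⟩ through Q, begin at {n0}:
  after a @ step 1: {n1}
  after a @ step 2: {n2}
  after a @ step 3: ∅ (Q stuck)

aaa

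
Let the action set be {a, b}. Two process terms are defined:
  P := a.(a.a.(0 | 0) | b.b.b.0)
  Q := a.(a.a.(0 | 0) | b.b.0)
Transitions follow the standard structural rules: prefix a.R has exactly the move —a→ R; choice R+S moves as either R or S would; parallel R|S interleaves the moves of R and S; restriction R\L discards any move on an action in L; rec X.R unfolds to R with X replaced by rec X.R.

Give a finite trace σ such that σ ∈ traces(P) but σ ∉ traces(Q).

abbb

P's transition system — 13 states:
  u0 = a.(a.a.(0 | 0) | b.b.b.0) has moves -a-> u1
  u1 = a.a.(0 | 0) | b.b.b.0 has moves -a-> u2, -b-> u3
  u2 = a.(0 | 0) | b.b.b.0 has moves -a-> u4, -b-> u5
  u3 = a.a.(0 | 0) | b.b.0 has moves -a-> u5, -b-> u6
  u4 = 0 | 0 | b.b.b.0 has moves -b-> u7
  u5 = a.(0 | 0) | b.b.0 has moves -a-> u7, -b-> u8
  u6 = a.a.(0 | 0) | b.0 has moves -a-> u8, -b-> u9
  u7 = 0 | 0 | b.b.0 has moves -b-> u10
  u8 = a.(0 | 0) | b.0 has moves -a-> u10, -b-> u11
  u9 = a.a.(0 | 0) | 0 has moves -a-> u11
  u10 = 0 | 0 | b.0 has moves -b-> u12
  u11 = a.(0 | 0) | 0 has moves -a-> u12
  u12 = 0 | 0 | 0 has moves stopped
Q's transition system — 10 states:
  v0 = a.(a.a.(0 | 0) | b.b.0) has moves -a-> v1
  v1 = a.a.(0 | 0) | b.b.0 has moves -a-> v2, -b-> v3
  v2 = a.(0 | 0) | b.b.0 has moves -a-> v4, -b-> v5
  v3 = a.a.(0 | 0) | b.0 has moves -a-> v5, -b-> v6
  v4 = 0 | 0 | b.b.0 has moves -b-> v7
  v5 = a.(0 | 0) | b.0 has moves -a-> v7, -b-> v8
  v6 = a.a.(0 | 0) | 0 has moves -a-> v8
  v7 = 0 | 0 | b.0 has moves -b-> v9
  v8 = a.(0 | 0) | 0 has moves -a-> v9
  v9 = 0 | 0 | 0 has moves stopped
Executing abbb from P (initial set {u0}):
  step 1 (a): {u1}
  step 2 (b): {u3}
  step 3 (b): {u6}
  step 4 (b): {u9}
  — P admits the full trace.
Executing abbb from Q (initial set {v0}):
  step 1 (a): {v1}
  step 2 (b): {v3}
  step 3 (b): {v6}
  step 4 (b): no successor for Q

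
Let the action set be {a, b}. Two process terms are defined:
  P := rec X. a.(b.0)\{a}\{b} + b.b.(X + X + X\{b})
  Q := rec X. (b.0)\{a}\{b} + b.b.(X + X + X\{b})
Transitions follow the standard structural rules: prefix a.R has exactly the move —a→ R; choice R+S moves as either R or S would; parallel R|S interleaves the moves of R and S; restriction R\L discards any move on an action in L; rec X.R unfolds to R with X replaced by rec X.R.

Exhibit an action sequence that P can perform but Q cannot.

a

Reachable graph of P (5 states):
  s0 = rec X. a.(b.0)\{a}\{b} + b.b.(X + X + X\{b}) → ··a··> s1, ··b··> s2
  s1 = (b.0)\{a}\{b} → stopped
  s2 = b.((rec X. a.(b.0)\{a}\{b} + b.b.(X + X + X\{b})) + (rec X. a.(b.0)\{a}\{b} + b.b.(X + X + X\{b})) + (rec X. a.(b.0)\{a}\{b} + b.b.(X + X + X\{b}))\{b}) → ··b··> s3
  s3 = (rec X. a.(b.0)\{a}\{b} + b.b.(X + X + X\{b})) + (rec X. a.(b.0)\{a}\{b} + b.b.(X + X + X\{b})) + (rec X. a.(b.0)\{a}\{b} + b.b.(X + X + X\{b}))\{b} → ··a··> s1, ··a··> s4, ··b··> s2
  s4 = (b.0)\{a}\{b}\{b} → stopped
Reachable graph of Q (3 states):
  t0 = rec X. (b.0)\{a}\{b} + b.b.(X + X + X\{b}) → ··b··> t1
  t1 = b.((rec X. (b.0)\{a}\{b} + b.b.(X + X + X\{b})) + (rec X. (b.0)\{a}\{b} + b.b.(X + X + X\{b})) + (rec X. (b.0)\{a}\{b} + b.b.(X + X + X\{b}))\{b}) → ··b··> t2
  t2 = (rec X. (b.0)\{a}\{b} + b.b.(X + X + X\{b})) + (rec X. (b.0)\{a}\{b} + b.b.(X + X + X\{b})) + (rec X. (b.0)\{a}\{b} + b.b.(X + X + X\{b}))\{b} → ··b··> t1
Trace ⟨a⟩ through P, begin at {s0}:
  after a @ step 1: {s1}
  P completes σ.
Trace ⟨a⟩ through Q, begin at {t0}:
  after a @ step 1: ∅  — Q cannot continue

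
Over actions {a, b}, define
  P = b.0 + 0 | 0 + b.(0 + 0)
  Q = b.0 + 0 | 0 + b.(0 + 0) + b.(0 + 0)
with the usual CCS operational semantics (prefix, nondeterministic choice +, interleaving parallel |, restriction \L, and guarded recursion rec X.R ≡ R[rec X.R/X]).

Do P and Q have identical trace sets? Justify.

LTS(P): 3 reachable states
  p0 = b.0 + 0 | 0 + b.(0 + 0) :: =b=> p1, =b=> p2
  p1 = 0 :: deadlocked
  p2 = 0 + 0 :: deadlocked
LTS(Q): 3 reachable states
  q0 = b.0 + 0 | 0 + b.(0 + 0) + b.(0 + 0) :: =b=> q1, =b=> q2
  q1 = 0 :: deadlocked
  q2 = 0 + 0 :: deadlocked
Bisimilarity quotient blocks:
  B0 = {p0, q0}
  B1 = {p1, p2, q1, q2}
p0 ∈ B0, q0 ∈ B0 → same block
Bisimilar ⇒ trace-equivalent.

YES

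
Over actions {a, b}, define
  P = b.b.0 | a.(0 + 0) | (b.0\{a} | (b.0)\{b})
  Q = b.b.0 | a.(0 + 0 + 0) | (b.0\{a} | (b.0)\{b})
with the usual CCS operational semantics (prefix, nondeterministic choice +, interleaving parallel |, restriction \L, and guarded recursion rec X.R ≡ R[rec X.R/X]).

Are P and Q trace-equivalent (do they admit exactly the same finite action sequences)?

YES

LTS(P): 12 reachable states
  u0 = b.b.0 | a.(0 + 0) | (b.0\{a} | (b.0)\{b}) → --a--▸ u1, --b--▸ u2, --b--▸ u3
  u1 = b.b.0 | (0 + 0) | (b.0\{a} | (b.0)\{b}) → --b--▸ u4, --b--▸ u5
  u2 = b.0 | a.(0 + 0) | (b.0\{a} | (b.0)\{b}) → --a--▸ u4, --b--▸ u6, --b--▸ u7
  u3 = b.b.0 | a.(0 + 0) | (0\{a} | (b.0)\{b}) → --a--▸ u5, --b--▸ u7
  u4 = b.0 | (0 + 0) | (b.0\{a} | (b.0)\{b}) → --b--▸ u8, --b--▸ u9
  u5 = b.b.0 | (0 + 0) | (0\{a} | (b.0)\{b}) → --b--▸ u9
  u6 = 0 | a.(0 + 0) | (b.0\{a} | (b.0)\{b}) → --a--▸ u8, --b--▸ u10
  u7 = b.0 | a.(0 + 0) | (0\{a} | (b.0)\{b}) → --a--▸ u9, --b--▸ u10
  u8 = 0 | (0 + 0) | (b.0\{a} | (b.0)\{b}) → --b--▸ u11
  u9 = b.0 | (0 + 0) | (0\{a} | (b.0)\{b}) → --b--▸ u11
  u10 = 0 | a.(0 + 0) | (0\{a} | (b.0)\{b}) → --a--▸ u11
  u11 = 0 | (0 + 0) | (0\{a} | (b.0)\{b}) → (no moves)
LTS(Q): 12 reachable states
  v0 = b.b.0 | a.(0 + 0 + 0) | (b.0\{a} | (b.0)\{b}) → --a--▸ v1, --b--▸ v2, --b--▸ v3
  v1 = b.b.0 | (0 + 0 + 0) | (b.0\{a} | (b.0)\{b}) → --b--▸ v4, --b--▸ v5
  v2 = b.0 | a.(0 + 0 + 0) | (b.0\{a} | (b.0)\{b}) → --a--▸ v4, --b--▸ v6, --b--▸ v7
  v3 = b.b.0 | a.(0 + 0 + 0) | (0\{a} | (b.0)\{b}) → --a--▸ v5, --b--▸ v7
  v4 = b.0 | (0 + 0 + 0) | (b.0\{a} | (b.0)\{b}) → --b--▸ v8, --b--▸ v9
  v5 = b.b.0 | (0 + 0 + 0) | (0\{a} | (b.0)\{b}) → --b--▸ v9
  v6 = 0 | a.(0 + 0 + 0) | (b.0\{a} | (b.0)\{b}) → --a--▸ v8, --b--▸ v10
  v7 = b.0 | a.(0 + 0 + 0) | (0\{a} | (b.0)\{b}) → --a--▸ v9, --b--▸ v10
  v8 = 0 | (0 + 0 + 0) | (b.0\{a} | (b.0)\{b}) → --b--▸ v11
  v9 = b.0 | (0 + 0 + 0) | (0\{a} | (b.0)\{b}) → --b--▸ v11
  v10 = 0 | a.(0 + 0 + 0) | (0\{a} | (b.0)\{b}) → --a--▸ v11
  v11 = 0 | (0 + 0 + 0) | (0\{a} | (b.0)\{b}) → (no moves)
Partition-refinement fixed point:
  B0 = {u0, v0}
  B1 = {u2, u3, v2, v3}
  B2 = {u6, u7, v6, v7}
  B3 = {u10, v10}
  B4 = {u11, v11}
  B5 = {u8, u9, v8, v9}
  B6 = {u4, u5, v4, v5}
  B7 = {u1, v1}
u0 ∈ B0, v0 ∈ B0 → same block
Bisimilar ⇒ trace-equivalent.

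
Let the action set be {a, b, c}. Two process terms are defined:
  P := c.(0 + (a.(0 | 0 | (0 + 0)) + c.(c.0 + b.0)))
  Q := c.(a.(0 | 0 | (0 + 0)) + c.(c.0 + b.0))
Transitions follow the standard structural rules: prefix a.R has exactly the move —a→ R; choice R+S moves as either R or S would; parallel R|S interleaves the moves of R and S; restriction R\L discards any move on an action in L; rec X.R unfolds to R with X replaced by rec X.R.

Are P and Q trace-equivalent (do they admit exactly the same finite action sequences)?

traces(P) = traces(Q)

LTS(P): 5 reachable states
  u0 = c.(0 + (a.(0 | 0 | (0 + 0)) + c.(c.0 + b.0))) → ··c··> u1
  u1 = 0 + (a.(0 | 0 | (0 + 0)) + c.(c.0 + b.0)) → ··a··> u2, ··c··> u3
  u2 = 0 | 0 | (0 + 0) → ∅
  u3 = c.0 + b.0 → ··b··> u4, ··c··> u4
  u4 = 0 → ∅
LTS(Q): 5 reachable states
  v0 = c.(a.(0 | 0 | (0 + 0)) + c.(c.0 + b.0)) → ··c··> v1
  v1 = a.(0 | 0 | (0 + 0)) + c.(c.0 + b.0) → ··a··> v2, ··c··> v3
  v2 = 0 | 0 | (0 + 0) → ∅
  v3 = c.0 + b.0 → ··b··> v4, ··c··> v4
  v4 = 0 → ∅
Coarsest stable partition (strong bisimilarity classes):
  B0 = {u0, v0}
  B1 = {u1, v1}
  B2 = {u3, v3}
  B3 = {u2, u4, v2, v4}
u0 ∈ B0, v0 ∈ B0 → same block
Bisimilar ⇒ trace-equivalent.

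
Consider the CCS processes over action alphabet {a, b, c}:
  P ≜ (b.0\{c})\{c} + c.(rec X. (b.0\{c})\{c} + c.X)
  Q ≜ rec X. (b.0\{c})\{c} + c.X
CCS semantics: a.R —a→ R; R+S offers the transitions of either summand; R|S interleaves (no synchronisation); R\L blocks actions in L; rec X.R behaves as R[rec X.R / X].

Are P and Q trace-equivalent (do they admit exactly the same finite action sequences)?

traces(P) = traces(Q)

Reachable graph of P (3 states):
  p0 = (b.0\{c})\{c} + c.(rec X. (b.0\{c})\{c} + c.X) → -b-> p1, -c-> p2
  p1 = 0\{c}\{c} → deadlocked
  p2 = rec X. (b.0\{c})\{c} + c.X → -b-> p1, -c-> p2
Reachable graph of Q (2 states):
  q0 = rec X. (b.0\{c})\{c} + c.X → -b-> q1, -c-> q0
  q1 = 0\{c}\{c} → deadlocked
Bisimilarity quotient blocks:
  B0 = {p0, p2, q0}
  B1 = {p1, q1}
p0 ∈ B0, q0 ∈ B0 → same block
Bisimilar ⇒ trace-equivalent.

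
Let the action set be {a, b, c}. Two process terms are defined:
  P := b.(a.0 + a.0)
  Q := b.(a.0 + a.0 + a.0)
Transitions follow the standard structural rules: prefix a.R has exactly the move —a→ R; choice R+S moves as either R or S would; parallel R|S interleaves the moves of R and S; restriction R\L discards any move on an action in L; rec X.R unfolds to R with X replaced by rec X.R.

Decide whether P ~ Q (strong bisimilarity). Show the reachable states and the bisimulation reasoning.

P ~ Q

LTS(P): 3 reachable states
  p0 = b.(a.0 + a.0) | -b-> p1
  p1 = a.0 + a.0 | -a-> p2
  p2 = 0 | deadlocked
LTS(Q): 3 reachable states
  q0 = b.(a.0 + a.0 + a.0) | -b-> q1
  q1 = a.0 + a.0 + a.0 | -a-> q2
  q2 = 0 | deadlocked
Coarsest stable partition (strong bisimilarity classes):
  B0 = {p0, q0}
  B1 = {p1, q1}
  B2 = {p2, q2}
p0 ∈ B0, q0 ∈ B0 → same block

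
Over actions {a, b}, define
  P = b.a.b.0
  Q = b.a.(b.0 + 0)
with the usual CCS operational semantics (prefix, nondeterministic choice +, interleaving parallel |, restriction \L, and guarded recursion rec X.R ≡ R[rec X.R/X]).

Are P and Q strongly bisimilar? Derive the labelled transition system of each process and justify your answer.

LTS(P): 4 reachable states
  s0 = b.a.b.0 has moves —b→ s1
  s1 = a.b.0 has moves —a→ s2
  s2 = b.0 has moves —b→ s3
  s3 = 0 has moves stopped
LTS(Q): 4 reachable states
  t0 = b.a.(b.0 + 0) has moves —b→ t1
  t1 = a.(b.0 + 0) has moves —a→ t2
  t2 = b.0 + 0 has moves —b→ t3
  t3 = 0 has moves stopped
Bisimilarity quotient blocks:
  B0 = {s0, t0}
  B1 = {s1, t1}
  B2 = {s2, t2}
  B3 = {s3, t3}
s0 ∈ B0, t0 ∈ B0 → same block

YES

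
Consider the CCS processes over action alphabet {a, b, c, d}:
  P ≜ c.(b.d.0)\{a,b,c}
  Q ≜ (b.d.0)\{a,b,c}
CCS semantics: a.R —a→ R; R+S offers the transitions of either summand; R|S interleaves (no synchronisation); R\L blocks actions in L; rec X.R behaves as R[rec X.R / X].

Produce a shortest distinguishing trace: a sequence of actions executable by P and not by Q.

P's transition system — 2 states:
  u0 = c.(b.d.0)\{a,b,c} → =c=> u1
  u1 = (b.d.0)\{a,b,c} → deadlocked
Q's transition system — 1 states:
  v0 = (b.d.0)\{a,b,c} → deadlocked
Run σ = ⟨c⟩ on P: start {u0}
  step 1 (c): {u1}
  — P admits the full trace.
Run σ = ⟨c⟩ on Q: start {v0}
  step 1 (c): ∅ (Q stuck)

c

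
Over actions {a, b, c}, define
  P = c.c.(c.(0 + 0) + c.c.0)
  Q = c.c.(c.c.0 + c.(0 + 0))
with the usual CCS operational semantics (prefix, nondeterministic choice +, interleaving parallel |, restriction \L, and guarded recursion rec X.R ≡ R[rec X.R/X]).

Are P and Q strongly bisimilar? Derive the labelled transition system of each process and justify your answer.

YES

Reachable graph of P (6 states):
  s0 = c.c.(c.(0 + 0) + c.c.0) has moves -c-> s1
  s1 = c.(c.(0 + 0) + c.c.0) has moves -c-> s2
  s2 = c.(0 + 0) + c.c.0 has moves -c-> s3, -c-> s4
  s3 = 0 + 0 has moves (no moves)
  s4 = c.0 has moves -c-> s5
  s5 = 0 has moves (no moves)
Reachable graph of Q (6 states):
  t0 = c.c.(c.c.0 + c.(0 + 0)) has moves -c-> t1
  t1 = c.(c.c.0 + c.(0 + 0)) has moves -c-> t2
  t2 = c.c.0 + c.(0 + 0) has moves -c-> t3, -c-> t4
  t3 = 0 + 0 has moves (no moves)
  t4 = c.0 has moves -c-> t5
  t5 = 0 has moves (no moves)
Bisimilarity quotient blocks:
  B0 = {s0, t0}
  B1 = {s1, t1}
  B2 = {s2, t2}
  B3 = {s4, t4}
  B4 = {s3, s5, t3, t5}
s0 ∈ B0, t0 ∈ B0 → same block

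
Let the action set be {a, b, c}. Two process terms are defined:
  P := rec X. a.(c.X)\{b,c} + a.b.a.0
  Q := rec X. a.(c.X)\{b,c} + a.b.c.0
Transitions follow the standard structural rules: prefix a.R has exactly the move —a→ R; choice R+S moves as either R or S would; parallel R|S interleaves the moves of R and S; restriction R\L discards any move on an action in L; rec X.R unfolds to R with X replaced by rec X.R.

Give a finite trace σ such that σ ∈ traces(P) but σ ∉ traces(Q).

Reachable graph of P (5 states):
  p0 = rec X. a.(c.X)\{b,c} + a.b.a.0 | =a=> p1, =a=> p2
  p1 = (c.(rec X. a.(c.X)\{b,c} + a.b.a.0))\{b,c} | ·
  p2 = b.a.0 | =b=> p3
  p3 = a.0 | =a=> p4
  p4 = 0 | ·
Reachable graph of Q (5 states):
  q0 = rec X. a.(c.X)\{b,c} + a.b.c.0 | =a=> q1, =a=> q2
  q1 = (c.(rec X. a.(c.X)\{b,c} + a.b.c.0))\{b,c} | ·
  q2 = b.c.0 | =b=> q3
  q3 = c.0 | =c=> q4
  q4 = 0 | ·
Trace ⟨aba⟩ through P, begin at {p0}:
  [1] a ⇒ {p1, p2}
  [2] b ⇒ {p3}
  [3] a ⇒ {p4}
  — P admits the full trace.
Trace ⟨aba⟩ through Q, begin at {q0}:
  [1] a ⇒ {q1, q2}
  [2] b ⇒ {q3}
  [3] a ⇒ ∅  — Q cannot continue

aba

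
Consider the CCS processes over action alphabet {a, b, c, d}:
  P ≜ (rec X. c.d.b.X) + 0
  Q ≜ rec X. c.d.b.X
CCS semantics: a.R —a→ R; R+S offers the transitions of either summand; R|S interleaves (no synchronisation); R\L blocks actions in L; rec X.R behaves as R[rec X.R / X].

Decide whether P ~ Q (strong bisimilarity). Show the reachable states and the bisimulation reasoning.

bisimilar

LTS(P): 4 reachable states
  p0 = (rec X. c.d.b.X) + 0 has moves —c→ p1
  p1 = d.b.(rec X. c.d.b.X) has moves —d→ p2
  p2 = b.(rec X. c.d.b.X) has moves —b→ p3
  p3 = rec X. c.d.b.X has moves —c→ p1
LTS(Q): 3 reachable states
  q0 = rec X. c.d.b.X has moves —c→ q1
  q1 = d.b.(rec X. c.d.b.X) has moves —d→ q2
  q2 = b.(rec X. c.d.b.X) has moves —b→ q0
Coarsest stable partition (strong bisimilarity classes):
  B0 = {p0, p3, q0}
  B1 = {p1, q1}
  B2 = {p2, q2}
p0 ∈ B0, q0 ∈ B0 → same block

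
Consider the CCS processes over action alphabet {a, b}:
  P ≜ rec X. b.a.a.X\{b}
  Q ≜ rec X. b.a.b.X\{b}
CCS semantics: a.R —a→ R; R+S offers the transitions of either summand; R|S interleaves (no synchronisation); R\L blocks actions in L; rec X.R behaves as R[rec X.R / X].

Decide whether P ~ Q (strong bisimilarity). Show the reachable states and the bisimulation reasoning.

LTS(P): 4 reachable states
  p0 = rec X. b.a.a.X\{b} | —b→ p1
  p1 = a.a.(rec X. b.a.a.X\{b})\{b} | —a→ p2
  p2 = a.(rec X. b.a.a.X\{b})\{b} | —a→ p3
  p3 = (rec X. b.a.a.X\{b})\{b} | stopped
LTS(Q): 4 reachable states
  q0 = rec X. b.a.b.X\{b} | —b→ q1
  q1 = a.b.(rec X. b.a.b.X\{b})\{b} | —a→ q2
  q2 = b.(rec X. b.a.b.X\{b})\{b} | —b→ q3
  q3 = (rec X. b.a.b.X\{b})\{b} | stopped
Partition-refinement fixed point:
  B0 = {p0}
  B1 = {p1}
  B2 = {p2}
  B3 = {p3, q3}
  B4 = {q0}
  B5 = {q1}
  B6 = {q2}
p0 ∈ B0, q0 ∈ B4 → different blocks

not bisimilar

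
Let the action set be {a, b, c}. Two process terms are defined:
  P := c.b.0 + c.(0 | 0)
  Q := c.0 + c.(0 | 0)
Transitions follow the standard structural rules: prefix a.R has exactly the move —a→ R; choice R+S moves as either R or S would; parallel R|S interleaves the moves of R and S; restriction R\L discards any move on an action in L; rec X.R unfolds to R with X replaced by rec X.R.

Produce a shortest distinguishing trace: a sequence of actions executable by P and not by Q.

P's transition system — 4 states:
  u0 = c.b.0 + c.(0 | 0) | =c=> u1, =c=> u2
  u1 = 0 | 0 | deadlocked
  u2 = b.0 | =b=> u3
  u3 = 0 | deadlocked
Q's transition system — 3 states:
  v0 = c.0 + c.(0 | 0) | =c=> v1, =c=> v2
  v1 = 0 | deadlocked
  v2 = 0 | 0 | deadlocked
Trace ⟨cb⟩ through P, begin at {u0}:
  after c @ step 1: {u1, u2}
  after b @ step 2: {u3}
  ✓ P
Trace ⟨cb⟩ through Q, begin at {v0}:
  after c @ step 1: {v1, v2}
  after b @ step 2: ∅  — Q cannot continue

cb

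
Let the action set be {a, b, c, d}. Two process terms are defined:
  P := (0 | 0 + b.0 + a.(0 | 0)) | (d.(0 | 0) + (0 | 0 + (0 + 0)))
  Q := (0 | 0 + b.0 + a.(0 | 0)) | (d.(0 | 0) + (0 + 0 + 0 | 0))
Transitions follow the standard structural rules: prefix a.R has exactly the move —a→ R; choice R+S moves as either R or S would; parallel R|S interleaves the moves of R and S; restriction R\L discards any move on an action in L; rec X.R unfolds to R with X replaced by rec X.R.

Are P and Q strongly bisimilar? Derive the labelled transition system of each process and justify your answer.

Reachable graph of P (6 states):
  p0 = (0 | 0 + b.0 + a.(0 | 0)) | (d.(0 | 0) + (0 | 0 + (0 + 0))) :: —a→ p1, —b→ p2, —d→ p3
  p1 = 0 | 0 | (d.(0 | 0) + (0 | 0 + (0 + 0))) :: —d→ p4
  p2 = 0 | (d.(0 | 0) + (0 | 0 + (0 + 0))) :: —d→ p5
  p3 = (0 | 0 + b.0 + a.(0 | 0)) | (0 | 0) :: —a→ p4, —b→ p5
  p4 = 0 | 0 | (0 | 0) :: (no moves)
  p5 = 0 | (0 | 0) :: (no moves)
Reachable graph of Q (6 states):
  q0 = (0 | 0 + b.0 + a.(0 | 0)) | (d.(0 | 0) + (0 + 0 + 0 | 0)) :: —a→ q1, —b→ q2, —d→ q3
  q1 = 0 | 0 | (d.(0 | 0) + (0 + 0 + 0 | 0)) :: —d→ q4
  q2 = 0 | (d.(0 | 0) + (0 + 0 + 0 | 0)) :: —d→ q5
  q3 = (0 | 0 + b.0 + a.(0 | 0)) | (0 | 0) :: —a→ q4, —b→ q5
  q4 = 0 | 0 | (0 | 0) :: (no moves)
  q5 = 0 | (0 | 0) :: (no moves)
Partition-refinement fixed point:
  B0 = {p0, q0}
  B1 = {p1, p2, q1, q2}
  B2 = {p4, p5, q4, q5}
  B3 = {p3, q3}
p0 ∈ B0, q0 ∈ B0 → same block

P ~ Q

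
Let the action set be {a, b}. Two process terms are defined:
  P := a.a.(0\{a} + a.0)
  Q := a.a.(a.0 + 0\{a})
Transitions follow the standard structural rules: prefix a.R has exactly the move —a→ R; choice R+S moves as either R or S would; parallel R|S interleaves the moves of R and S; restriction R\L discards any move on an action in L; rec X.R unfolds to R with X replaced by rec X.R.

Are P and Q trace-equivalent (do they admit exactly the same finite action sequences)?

YES

Reachable graph of P (4 states):
  m0 = a.a.(0\{a} + a.0) :: —a→ m1
  m1 = a.(0\{a} + a.0) :: —a→ m2
  m2 = 0\{a} + a.0 :: —a→ m3
  m3 = 0 :: ·
Reachable graph of Q (4 states):
  n0 = a.a.(a.0 + 0\{a}) :: —a→ n1
  n1 = a.(a.0 + 0\{a}) :: —a→ n2
  n2 = a.0 + 0\{a} :: —a→ n3
  n3 = 0 :: ·
Bisimilarity quotient blocks:
  B0 = {m0, n0}
  B1 = {m1, n1}
  B2 = {m2, n2}
  B3 = {m3, n3}
m0 ∈ B0, n0 ∈ B0 → same block
Bisimilar ⇒ trace-equivalent.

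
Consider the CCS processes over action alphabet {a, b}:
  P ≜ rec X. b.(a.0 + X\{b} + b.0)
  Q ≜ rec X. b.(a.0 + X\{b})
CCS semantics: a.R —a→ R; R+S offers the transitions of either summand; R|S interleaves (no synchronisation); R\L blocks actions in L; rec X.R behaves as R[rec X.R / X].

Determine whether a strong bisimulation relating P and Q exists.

NO

Reachable graph of P (3 states):
  u0 = rec X. b.(a.0 + X\{b} + b.0) :: =b=> u1
  u1 = a.0 + (rec X. b.(a.0 + X\{b} + b.0))\{b} + b.0 :: =a=> u2, =b=> u2
  u2 = 0 :: ·
Reachable graph of Q (3 states):
  v0 = rec X. b.(a.0 + X\{b}) :: =b=> v1
  v1 = a.0 + (rec X. b.(a.0 + X\{b}))\{b} :: =a=> v2
  v2 = 0 :: ·
Bisimilarity quotient blocks:
  B0 = {u0}
  B1 = {u1}
  B2 = {u2, v2}
  B3 = {v0}
  B4 = {v1}
u0 ∈ B0, v0 ∈ B3 → different blocks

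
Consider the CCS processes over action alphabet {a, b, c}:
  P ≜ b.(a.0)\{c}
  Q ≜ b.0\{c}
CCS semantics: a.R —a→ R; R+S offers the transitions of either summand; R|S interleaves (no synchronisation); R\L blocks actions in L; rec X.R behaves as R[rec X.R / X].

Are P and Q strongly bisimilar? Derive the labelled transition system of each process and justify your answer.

not bisimilar

P's transition system — 3 states:
  m0 = b.(a.0)\{c} has moves -b-> m1
  m1 = (a.0)\{c} has moves -a-> m2
  m2 = 0\{c} has moves ·
Q's transition system — 2 states:
  n0 = b.0\{c} has moves -b-> n1
  n1 = 0\{c} has moves ·
Coarsest stable partition (strong bisimilarity classes):
  B0 = {m0}
  B1 = {m1}
  B2 = {m2, n1}
  B3 = {n0}
m0 ∈ B0, n0 ∈ B3 → different blocks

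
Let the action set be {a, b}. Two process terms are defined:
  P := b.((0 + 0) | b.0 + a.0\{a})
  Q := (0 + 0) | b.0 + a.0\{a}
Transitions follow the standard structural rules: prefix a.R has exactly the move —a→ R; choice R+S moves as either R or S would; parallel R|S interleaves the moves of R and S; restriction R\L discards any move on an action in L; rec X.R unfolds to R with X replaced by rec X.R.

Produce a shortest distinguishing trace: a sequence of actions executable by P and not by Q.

ba

Reachable graph of P (4 states):
  p0 = b.((0 + 0) | b.0 + a.0\{a}) has moves —b→ p1
  p1 = (0 + 0) | b.0 + a.0\{a} has moves —a→ p2, —b→ p3
  p2 = 0\{a} has moves stopped
  p3 = (0 + 0) | 0 has moves stopped
Reachable graph of Q (3 states):
  q0 = (0 + 0) | b.0 + a.0\{a} has moves —a→ q1, —b→ q2
  q1 = 0\{a} has moves stopped
  q2 = (0 + 0) | 0 has moves stopped
Executing ba from P (initial set {p0}):
  [1] b ⇒ {p1}
  [2] a ⇒ {p2}
  ✓ P
Executing ba from Q (initial set {q0}):
  [1] b ⇒ {q2}
  [2] a ⇒ no successor for Q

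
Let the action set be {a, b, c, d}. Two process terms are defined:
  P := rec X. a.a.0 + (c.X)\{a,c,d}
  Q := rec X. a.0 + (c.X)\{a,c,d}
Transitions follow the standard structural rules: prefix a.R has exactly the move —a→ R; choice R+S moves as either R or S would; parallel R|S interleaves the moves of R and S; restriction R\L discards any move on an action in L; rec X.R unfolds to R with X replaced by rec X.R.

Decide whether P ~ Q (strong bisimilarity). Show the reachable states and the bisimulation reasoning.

not bisimilar

Reachable graph of P (3 states):
  s0 = rec X. a.a.0 + (c.X)\{a,c,d} ⊢ =a=> s1
  s1 = a.0 ⊢ =a=> s2
  s2 = 0 ⊢ (no moves)
Reachable graph of Q (2 states):
  t0 = rec X. a.0 + (c.X)\{a,c,d} ⊢ =a=> t1
  t1 = 0 ⊢ (no moves)
Bisimilarity quotient blocks:
  B0 = {s0}
  B1 = {s1, t0}
  B2 = {s2, t1}
s0 ∈ B0, t0 ∈ B1 → different blocks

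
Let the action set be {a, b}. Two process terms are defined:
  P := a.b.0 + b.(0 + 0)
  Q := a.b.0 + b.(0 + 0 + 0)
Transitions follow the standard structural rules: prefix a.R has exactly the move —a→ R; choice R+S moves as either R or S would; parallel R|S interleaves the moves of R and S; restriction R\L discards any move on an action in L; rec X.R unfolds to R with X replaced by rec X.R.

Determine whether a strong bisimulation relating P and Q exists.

P ~ Q

Reachable graph of P (4 states):
  m0 = a.b.0 + b.(0 + 0) | =a=> m1, =b=> m2
  m1 = b.0 | =b=> m3
  m2 = 0 + 0 | deadlocked
  m3 = 0 | deadlocked
Reachable graph of Q (4 states):
  n0 = a.b.0 + b.(0 + 0 + 0) | =a=> n1, =b=> n2
  n1 = b.0 | =b=> n3
  n2 = 0 + 0 + 0 | deadlocked
  n3 = 0 | deadlocked
Coarsest stable partition (strong bisimilarity classes):
  B0 = {m0, n0}
  B1 = {m1, n1}
  B2 = {m2, m3, n2, n3}
m0 ∈ B0, n0 ∈ B0 → same block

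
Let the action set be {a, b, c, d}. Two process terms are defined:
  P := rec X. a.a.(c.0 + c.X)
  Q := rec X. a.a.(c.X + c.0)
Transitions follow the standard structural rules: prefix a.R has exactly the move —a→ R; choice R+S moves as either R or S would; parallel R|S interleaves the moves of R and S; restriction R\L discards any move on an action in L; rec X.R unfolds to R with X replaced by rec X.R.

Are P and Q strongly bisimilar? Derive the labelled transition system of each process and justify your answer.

P's transition system — 4 states:
  m0 = rec X. a.a.(c.0 + c.X) has moves --a--▸ m1
  m1 = a.(c.0 + c.(rec X. a.a.(c.0 + c.X))) has moves --a--▸ m2
  m2 = c.0 + c.(rec X. a.a.(c.0 + c.X)) has moves --c--▸ m0, --c--▸ m3
  m3 = 0 has moves deadlocked
Q's transition system — 4 states:
  n0 = rec X. a.a.(c.X + c.0) has moves --a--▸ n1
  n1 = a.(c.(rec X. a.a.(c.X + c.0)) + c.0) has moves --a--▸ n2
  n2 = c.(rec X. a.a.(c.X + c.0)) + c.0 has moves --c--▸ n0, --c--▸ n3
  n3 = 0 has moves deadlocked
Partition-refinement fixed point:
  B0 = {m0, n0}
  B1 = {m1, n1}
  B2 = {m2, n2}
  B3 = {m3, n3}
m0 ∈ B0, n0 ∈ B0 → same block

P ~ Q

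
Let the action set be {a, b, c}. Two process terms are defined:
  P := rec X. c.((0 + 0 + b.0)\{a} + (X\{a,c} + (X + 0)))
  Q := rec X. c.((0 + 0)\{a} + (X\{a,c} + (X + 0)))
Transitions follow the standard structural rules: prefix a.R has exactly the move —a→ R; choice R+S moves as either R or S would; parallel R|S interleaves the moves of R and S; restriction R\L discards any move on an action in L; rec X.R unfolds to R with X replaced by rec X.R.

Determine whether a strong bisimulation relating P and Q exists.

NO

LTS(P): 3 reachable states
  s0 = rec X. c.((0 + 0 + b.0)\{a} + (X\{a,c} + (X + 0))) :: —c→ s1
  s1 = (0 + 0 + b.0)\{a} + ((rec X. c.((0 + 0 + b.0)\{a} + (X\{a,c} + (X + 0))))\{a,c} + ((rec X. c.((0 + 0 + b.0)\{a} + (X\{a,c} + (X + 0)))) + 0)) :: —b→ s2, —c→ s1
  s2 = 0\{a} :: deadlocked
LTS(Q): 2 reachable states
  t0 = rec X. c.((0 + 0)\{a} + (X\{a,c} + (X + 0))) :: —c→ t1
  t1 = (0 + 0)\{a} + ((rec X. c.((0 + 0)\{a} + (X\{a,c} + (X + 0))))\{a,c} + ((rec X. c.((0 + 0)\{a} + (X\{a,c} + (X + 0)))) + 0)) :: —c→ t1
Partition-refinement fixed point:
  B0 = {s0}
  B1 = {s1}
  B2 = {s2}
  B3 = {t0, t1}
s0 ∈ B0, t0 ∈ B3 → different blocks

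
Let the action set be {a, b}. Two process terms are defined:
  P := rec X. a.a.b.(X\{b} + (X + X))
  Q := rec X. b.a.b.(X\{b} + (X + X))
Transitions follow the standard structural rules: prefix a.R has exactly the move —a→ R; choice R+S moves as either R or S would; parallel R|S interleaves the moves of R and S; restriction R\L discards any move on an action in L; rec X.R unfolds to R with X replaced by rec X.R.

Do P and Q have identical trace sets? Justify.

NO — witness ⟨a⟩

LTS(P): 6 reachable states
  u0 = rec X. a.a.b.(X\{b} + (X + X)) :: -a-> u1
  u1 = a.b.((rec X. a.a.b.(X\{b} + (X + X)))\{b} + ((rec X. a.a.b.(X\{b} + (X + X))) + (rec X. a.a.b.(X\{b} + (X + X))))) :: -a-> u2
  u2 = b.((rec X. a.a.b.(X\{b} + (X + X)))\{b} + ((rec X. a.a.b.(X\{b} + (X + X))) + (rec X. a.a.b.(X\{b} + (X + X))))) :: -b-> u3
  u3 = (rec X. a.a.b.(X\{b} + (X + X)))\{b} + ((rec X. a.a.b.(X\{b} + (X + X))) + (rec X. a.a.b.(X\{b} + (X + X)))) :: -a-> u1, -a-> u4
  u4 = (a.b.((rec X. a.a.b.(X\{b} + (X + X)))\{b} + ((rec X. a.a.b.(X\{b} + (X + X))) + (rec X. a.a.b.(X\{b} + (X + X))))))\{b} :: -a-> u5
  u5 = (b.((rec X. a.a.b.(X\{b} + (X + X)))\{b} + ((rec X. a.a.b.(X\{b} + (X + X))) + (rec X. a.a.b.(X\{b} + (X + X))))))\{b} :: deadlocked
LTS(Q): 4 reachable states
  v0 = rec X. b.a.b.(X\{b} + (X + X)) :: -b-> v1
  v1 = a.b.((rec X. b.a.b.(X\{b} + (X + X)))\{b} + ((rec X. b.a.b.(X\{b} + (X + X))) + (rec X. b.a.b.(X\{b} + (X + X))))) :: -a-> v2
  v2 = b.((rec X. b.a.b.(X\{b} + (X + X)))\{b} + ((rec X. b.a.b.(X\{b} + (X + X))) + (rec X. b.a.b.(X\{b} + (X + X))))) :: -b-> v3
  v3 = (rec X. b.a.b.(X\{b} + (X + X)))\{b} + ((rec X. b.a.b.(X\{b} + (X + X))) + (rec X. b.a.b.(X\{b} + (X + X)))) :: -b-> v1
Trace ⟨a⟩ through P, begin at {u0}:
  after a @ step 1: {u1}
  P completes σ.
Trace ⟨a⟩ through Q, begin at {v0}:
  after a @ step 1: no successor for Q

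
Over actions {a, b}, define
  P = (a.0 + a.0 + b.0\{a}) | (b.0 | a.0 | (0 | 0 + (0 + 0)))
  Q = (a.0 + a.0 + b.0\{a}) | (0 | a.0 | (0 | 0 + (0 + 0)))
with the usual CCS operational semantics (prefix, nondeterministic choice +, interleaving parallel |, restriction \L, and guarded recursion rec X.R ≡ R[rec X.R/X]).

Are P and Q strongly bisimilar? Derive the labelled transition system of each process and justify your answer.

NO

P's transition system — 12 states:
  s0 = (a.0 + a.0 + b.0\{a}) | (b.0 | a.0 | (0 | 0 + (0 + 0))) → ··a··> s1, ··a··> s2, ··b··> s3, ··b··> s4
  s1 = (a.0 + a.0 + b.0\{a}) | (b.0 | 0 | (0 | 0 + (0 + 0))) → ··a··> s5, ··b··> s6, ··b··> s7
  s2 = 0 | (b.0 | a.0 | (0 | 0 + (0 + 0))) → ··a··> s5, ··b··> s8
  s3 = (a.0 + a.0 + b.0\{a}) | (0 | a.0 | (0 | 0 + (0 + 0))) → ··a··> s6, ··a··> s8, ··b··> s9
  s4 = 0\{a} | (b.0 | a.0 | (0 | 0 + (0 + 0))) → ··a··> s7, ··b··> s9
  s5 = 0 | (b.0 | 0 | (0 | 0 + (0 + 0))) → ··b··> s10
  s6 = (a.0 + a.0 + b.0\{a}) | (0 | 0 | (0 | 0 + (0 + 0))) → ··a··> s10, ··b··> s11
  s7 = 0\{a} | (b.0 | 0 | (0 | 0 + (0 + 0))) → ··b··> s11
  s8 = 0 | (0 | a.0 | (0 | 0 + (0 + 0))) → ··a··> s10
  s9 = 0\{a} | (0 | a.0 | (0 | 0 + (0 + 0))) → ··a··> s11
  s10 = 0 | (0 | 0 | (0 | 0 + (0 + 0))) → stopped
  s11 = 0\{a} | (0 | 0 | (0 | 0 + (0 + 0))) → stopped
Q's transition system — 6 states:
  t0 = (a.0 + a.0 + b.0\{a}) | (0 | a.0 | (0 | 0 + (0 + 0))) → ··a··> t1, ··a··> t2, ··b··> t3
  t1 = (a.0 + a.0 + b.0\{a}) | (0 | 0 | (0 | 0 + (0 + 0))) → ··a··> t4, ··b··> t5
  t2 = 0 | (0 | a.0 | (0 | 0 + (0 + 0))) → ··a··> t4
  t3 = 0\{a} | (0 | a.0 | (0 | 0 + (0 + 0))) → ··a··> t5
  t4 = 0 | (0 | 0 | (0 | 0 + (0 + 0))) → stopped
  t5 = 0\{a} | (0 | 0 | (0 | 0 + (0 + 0))) → stopped
Partition-refinement fixed point:
  B0 = {s0}
  B1 = {s1}
  B2 = {s6, t1}
  B3 = {s10, s11, t4, t5}
  B4 = {s5, s7}
  B5 = {s2, s4}
  B6 = {s8, s9, t2, t3}
  B7 = {s3, t0}
s0 ∈ B0, t0 ∈ B7 → different blocks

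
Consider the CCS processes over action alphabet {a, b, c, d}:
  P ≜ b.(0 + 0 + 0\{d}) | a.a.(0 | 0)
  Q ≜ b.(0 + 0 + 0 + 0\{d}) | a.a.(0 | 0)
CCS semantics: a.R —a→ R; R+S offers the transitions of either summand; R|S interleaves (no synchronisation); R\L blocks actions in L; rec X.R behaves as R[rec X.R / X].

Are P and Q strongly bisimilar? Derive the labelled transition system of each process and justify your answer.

LTS(P): 6 reachable states
  p0 = b.(0 + 0 + 0\{d}) | a.a.(0 | 0) ⊢ -a-> p1, -b-> p2
  p1 = b.(0 + 0 + 0\{d}) | a.(0 | 0) ⊢ -a-> p3, -b-> p4
  p2 = (0 + 0 + 0\{d}) | a.a.(0 | 0) ⊢ -a-> p4
  p3 = b.(0 + 0 + 0\{d}) | (0 | 0) ⊢ -b-> p5
  p4 = (0 + 0 + 0\{d}) | a.(0 | 0) ⊢ -a-> p5
  p5 = (0 + 0 + 0\{d}) | (0 | 0) ⊢ (no moves)
LTS(Q): 6 reachable states
  q0 = b.(0 + 0 + 0 + 0\{d}) | a.a.(0 | 0) ⊢ -a-> q1, -b-> q2
  q1 = b.(0 + 0 + 0 + 0\{d}) | a.(0 | 0) ⊢ -a-> q3, -b-> q4
  q2 = (0 + 0 + 0 + 0\{d}) | a.a.(0 | 0) ⊢ -a-> q4
  q3 = b.(0 + 0 + 0 + 0\{d}) | (0 | 0) ⊢ -b-> q5
  q4 = (0 + 0 + 0 + 0\{d}) | a.(0 | 0) ⊢ -a-> q5
  q5 = (0 + 0 + 0 + 0\{d}) | (0 | 0) ⊢ (no moves)
Partition-refinement fixed point:
  B0 = {p0, q0}
  B1 = {p1, q1}
  B2 = {p4, q4}
  B3 = {p5, q5}
  B4 = {p3, q3}
  B5 = {p2, q2}
p0 ∈ B0, q0 ∈ B0 → same block

bisimilar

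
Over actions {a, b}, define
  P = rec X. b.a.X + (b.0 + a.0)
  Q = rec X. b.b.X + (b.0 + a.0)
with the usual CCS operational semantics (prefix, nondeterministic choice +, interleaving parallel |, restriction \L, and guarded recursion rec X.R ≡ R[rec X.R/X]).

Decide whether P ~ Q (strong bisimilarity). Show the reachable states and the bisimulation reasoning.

Reachable graph of P (3 states):
  s0 = rec X. b.a.X + (b.0 + a.0) :: --a--▸ s1, --b--▸ s1, --b--▸ s2
  s1 = 0 :: ∅
  s2 = a.(rec X. b.a.X + (b.0 + a.0)) :: --a--▸ s0
Reachable graph of Q (3 states):
  t0 = rec X. b.b.X + (b.0 + a.0) :: --a--▸ t1, --b--▸ t1, --b--▸ t2
  t1 = 0 :: ∅
  t2 = b.(rec X. b.b.X + (b.0 + a.0)) :: --b--▸ t0
Coarsest stable partition (strong bisimilarity classes):
  B0 = {s0}
  B1 = {s1, t1}
  B2 = {s2}
  B3 = {t0}
  B4 = {t2}
s0 ∈ B0, t0 ∈ B3 → different blocks

not bisimilar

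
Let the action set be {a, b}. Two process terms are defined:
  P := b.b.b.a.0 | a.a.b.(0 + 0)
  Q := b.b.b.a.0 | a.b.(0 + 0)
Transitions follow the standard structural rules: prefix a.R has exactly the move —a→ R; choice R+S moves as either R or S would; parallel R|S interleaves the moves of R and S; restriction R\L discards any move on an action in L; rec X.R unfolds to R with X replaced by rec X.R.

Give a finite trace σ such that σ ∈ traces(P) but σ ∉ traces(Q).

aa

Reachable graph of P (20 states):
  u0 = b.b.b.a.0 | a.a.b.(0 + 0) has moves —a→ u1, —b→ u2
  u1 = b.b.b.a.0 | a.b.(0 + 0) has moves —a→ u3, —b→ u4
  u2 = b.b.a.0 | a.a.b.(0 + 0) has moves —a→ u4, —b→ u5
  u3 = b.b.b.a.0 | b.(0 + 0) has moves —b→ u6, —b→ u7
  u4 = b.b.a.0 | a.b.(0 + 0) has moves —a→ u6, —b→ u8
  u5 = b.a.0 | a.a.b.(0 + 0) has moves —a→ u8, —b→ u9
  u6 = b.b.a.0 | b.(0 + 0) has moves —b→ u10, —b→ u11
  u7 = b.b.b.a.0 | (0 + 0) has moves —b→ u11
  u8 = b.a.0 | a.b.(0 + 0) has moves —a→ u10, —b→ u12
  u9 = a.0 | a.a.b.(0 + 0) has moves —a→ u12, —a→ u13
  u10 = b.a.0 | b.(0 + 0) has moves —b→ u14, —b→ u15
  u11 = b.b.a.0 | (0 + 0) has moves —b→ u15
  u12 = a.0 | a.b.(0 + 0) has moves —a→ u14, —a→ u16
  u13 = 0 | a.a.b.(0 + 0) has moves —a→ u16
  u14 = a.0 | b.(0 + 0) has moves —a→ u17, —b→ u18
  u15 = b.a.0 | (0 + 0) has moves —b→ u18
  u16 = 0 | a.b.(0 + 0) has moves —a→ u17
  u17 = 0 | b.(0 + 0) has moves —b→ u19
  u18 = a.0 | (0 + 0) has moves —a→ u19
  u19 = 0 | (0 + 0) has moves ·
Reachable graph of Q (15 states):
  v0 = b.b.b.a.0 | a.b.(0 + 0) has moves —a→ v1, —b→ v2
  v1 = b.b.b.a.0 | b.(0 + 0) has moves —b→ v3, —b→ v4
  v2 = b.b.a.0 | a.b.(0 + 0) has moves —a→ v3, —b→ v5
  v3 = b.b.a.0 | b.(0 + 0) has moves —b→ v6, —b→ v7
  v4 = b.b.b.a.0 | (0 + 0) has moves —b→ v7
  v5 = b.a.0 | a.b.(0 + 0) has moves —a→ v6, —b→ v8
  v6 = b.a.0 | b.(0 + 0) has moves —b→ v10, —b→ v9
  v7 = b.b.a.0 | (0 + 0) has moves —b→ v10
  v8 = a.0 | a.b.(0 + 0) has moves —a→ v11, —a→ v9
  v9 = a.0 | b.(0 + 0) has moves —a→ v12, —b→ v13
  v10 = b.a.0 | (0 + 0) has moves —b→ v13
  v11 = 0 | a.b.(0 + 0) has moves —a→ v12
  v12 = 0 | b.(0 + 0) has moves —b→ v14
  v13 = a.0 | (0 + 0) has moves —a→ v14
  v14 = 0 | (0 + 0) has moves ·
Executing aa from P (initial set {u0}):
  [1] a ⇒ {u1}
  [2] a ⇒ {u3}
  — P admits the full trace.
Executing aa from Q (initial set {v0}):
  [1] a ⇒ {v1}
  [2] a ⇒ no successor for Q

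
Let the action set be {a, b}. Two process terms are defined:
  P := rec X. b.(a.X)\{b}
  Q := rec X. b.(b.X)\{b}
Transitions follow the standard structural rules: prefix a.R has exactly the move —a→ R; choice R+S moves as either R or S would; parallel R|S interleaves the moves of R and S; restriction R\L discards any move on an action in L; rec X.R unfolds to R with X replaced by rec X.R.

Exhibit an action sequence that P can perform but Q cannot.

Reachable graph of P (3 states):
  s0 = rec X. b.(a.X)\{b} | =b=> s1
  s1 = (a.(rec X. b.(a.X)\{b}))\{b} | =a=> s2
  s2 = (rec X. b.(a.X)\{b})\{b} | ∅
Reachable graph of Q (2 states):
  t0 = rec X. b.(b.X)\{b} | =b=> t1
  t1 = (b.(rec X. b.(b.X)\{b}))\{b} | ∅
Executing ba from P (initial set {s0}):
  after b @ step 1: {s1}
  after a @ step 2: {s2}
  P completes σ.
Executing ba from Q (initial set {t0}):
  after b @ step 1: {t1}
  after a @ step 2: ∅ (Q stuck)

ba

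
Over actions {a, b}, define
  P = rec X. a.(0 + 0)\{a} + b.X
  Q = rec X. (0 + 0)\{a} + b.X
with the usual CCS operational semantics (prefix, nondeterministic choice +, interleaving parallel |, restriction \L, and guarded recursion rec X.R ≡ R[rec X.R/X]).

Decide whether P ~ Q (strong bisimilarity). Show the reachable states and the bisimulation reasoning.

NO

P's transition system — 2 states:
  u0 = rec X. a.(0 + 0)\{a} + b.X has moves =a=> u1, =b=> u0
  u1 = (0 + 0)\{a} has moves stopped
Q's transition system — 1 states:
  v0 = rec X. (0 + 0)\{a} + b.X has moves =b=> v0
Coarsest stable partition (strong bisimilarity classes):
  B0 = {u0}
  B1 = {u1}
  B2 = {v0}
u0 ∈ B0, v0 ∈ B2 → different blocks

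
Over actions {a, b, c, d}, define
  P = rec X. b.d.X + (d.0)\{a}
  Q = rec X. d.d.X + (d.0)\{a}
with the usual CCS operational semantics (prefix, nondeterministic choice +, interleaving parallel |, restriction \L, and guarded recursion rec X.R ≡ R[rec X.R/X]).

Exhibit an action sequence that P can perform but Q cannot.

LTS(P): 3 reachable states
  s0 = rec X. b.d.X + (d.0)\{a} → --b--▸ s1, --d--▸ s2
  s1 = d.(rec X. b.d.X + (d.0)\{a}) → --d--▸ s0
  s2 = 0\{a} → (no moves)
LTS(Q): 3 reachable states
  t0 = rec X. d.d.X + (d.0)\{a} → --d--▸ t1, --d--▸ t2
  t1 = 0\{a} → (no moves)
  t2 = d.(rec X. d.d.X + (d.0)\{a}) → --d--▸ t0
Run σ = ⟨b⟩ on P: start {s0}
  after b @ step 1: {s1}
  — P admits the full trace.
Run σ = ⟨b⟩ on Q: start {t0}
  after b @ step 1: ∅ (Q stuck)

b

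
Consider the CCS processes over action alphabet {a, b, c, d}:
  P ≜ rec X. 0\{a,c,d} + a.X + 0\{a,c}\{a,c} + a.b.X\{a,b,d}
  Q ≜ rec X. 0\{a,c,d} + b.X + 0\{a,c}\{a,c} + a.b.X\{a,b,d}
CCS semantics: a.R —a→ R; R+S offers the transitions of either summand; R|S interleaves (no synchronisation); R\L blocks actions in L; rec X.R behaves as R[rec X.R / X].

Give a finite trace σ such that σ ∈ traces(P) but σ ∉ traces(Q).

P's transition system — 3 states:
  s0 = rec X. 0\{a,c,d} + a.X + 0\{a,c}\{a,c} + a.b.X\{a,b,d} ⊢ ··a··> s0, ··a··> s1
  s1 = b.(rec X. 0\{a,c,d} + a.X + 0\{a,c}\{a,c} + a.b.X\{a,b,d})\{a,b,d} ⊢ ··b··> s2
  s2 = (rec X. 0\{a,c,d} + a.X + 0\{a,c}\{a,c} + a.b.X\{a,b,d})\{a,b,d} ⊢ stopped
Q's transition system — 3 states:
  t0 = rec X. 0\{a,c,d} + b.X + 0\{a,c}\{a,c} + a.b.X\{a,b,d} ⊢ ··a··> t1, ··b··> t0
  t1 = b.(rec X. 0\{a,c,d} + b.X + 0\{a,c}\{a,c} + a.b.X\{a,b,d})\{a,b,d} ⊢ ··b··> t2
  t2 = (rec X. 0\{a,c,d} + b.X + 0\{a,c}\{a,c} + a.b.X\{a,b,d})\{a,b,d} ⊢ stopped
Executing aa from P (initial set {s0}):
  step 1 (a): {s0, s1}
  step 2 (a): {s0, s1}
  P completes σ.
Executing aa from Q (initial set {t0}):
  step 1 (a): {t1}
  step 2 (a): no successor for Q

aa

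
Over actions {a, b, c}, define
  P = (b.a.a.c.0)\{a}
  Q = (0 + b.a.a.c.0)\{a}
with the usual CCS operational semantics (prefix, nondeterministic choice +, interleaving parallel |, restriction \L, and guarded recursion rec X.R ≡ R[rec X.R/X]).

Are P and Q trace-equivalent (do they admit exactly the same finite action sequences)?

LTS(P): 2 reachable states
  m0 = (b.a.a.c.0)\{a} → ··b··> m1
  m1 = (a.a.c.0)\{a} → ·
LTS(Q): 2 reachable states
  n0 = (0 + b.a.a.c.0)\{a} → ··b··> n1
  n1 = (a.a.c.0)\{a} → ·
Partition-refinement fixed point:
  B0 = {m0, n0}
  B1 = {m1, n1}
m0 ∈ B0, n0 ∈ B0 → same block
Bisimilar ⇒ trace-equivalent.

trace-equivalent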